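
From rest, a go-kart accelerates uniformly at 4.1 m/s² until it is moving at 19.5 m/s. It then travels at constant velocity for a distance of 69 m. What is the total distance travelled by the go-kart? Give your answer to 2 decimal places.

115.37 m

Phase 1 (accelerating): v₀ = 0 m/s, a = 4.1 m/s².
v = v₀ + at → t = (19.5 − 0) / 4.1 = 4.76 s
v² = v₀² + 2aΔx → Δx = (19.5² − 0²)/(2·4.1) = 46.4 m

Phase 2 (constant speed): v₀ = 19.5 m/s, a = 0 m/s².
Constant speed: t = d/v = 69/19.5 = 3.54 s
Total distance = 46.4 + 69.0 = 115 m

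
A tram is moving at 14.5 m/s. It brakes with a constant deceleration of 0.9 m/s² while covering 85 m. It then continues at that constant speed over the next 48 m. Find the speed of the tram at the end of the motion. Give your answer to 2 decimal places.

7.57 m/s

Phase 1 (decelerating): v₀ = 14.5 m/s, a = -0.9 m/s².
v² = v₀² + 2aΔx = 14.5² + 2·-0.9·85 = 57.2 → v = 7.57 m/s
t = (v − v₀)/a = (7.57 − 14.5)/-0.9 = 7.70 s

Phase 2 (constant speed): v₀ = 7.57 m/s, a = 0 m/s².
Constant speed: t = d/v = 48/7.57 = 6.34 s
Final speed = 7.57 m/s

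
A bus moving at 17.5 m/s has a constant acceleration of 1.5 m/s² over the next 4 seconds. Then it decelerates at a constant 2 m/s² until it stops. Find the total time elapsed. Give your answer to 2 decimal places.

Phase 1 (accelerating): v₀ = 17.5 m/s, a = 1.5 m/s².
v = v₀ + at = 17.5 + (1.5)(4) = 23.5 m/s
Δx = v₀t + ½at² = 17.5·4 + 0.5·1.5·4² = 82.0 m

Phase 2 (decelerating): v₀ = 23.5 m/s, a = -2 m/s².
v = v₀ + at → t = (0 − 23.5) / -2 = 11.8 s
v² = v₀² + 2aΔx → Δx = (0² − 23.5²)/(2·-2) = 138 m
Total time = 4.00 + 11.8 = 15.8 s

15.75 s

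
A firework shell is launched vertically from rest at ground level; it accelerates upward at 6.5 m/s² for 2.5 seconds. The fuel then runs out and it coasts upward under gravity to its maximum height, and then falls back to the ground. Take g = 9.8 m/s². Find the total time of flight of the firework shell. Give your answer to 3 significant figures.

Phase 1 (powered ascent): v₀ = 0 m/s, a = 6.5 m/s².
v = v₀ + at = 0 + (6.5)(2.5) = 16.2 m/s
Δx = v₀t + ½at² = 0·2.5 + 0.5·6.5·2.5² = 20.3 m

Phase 2 (coasting upward): v₀ = 16.2 m/s, a = -9.8 m/s².
v = v₀ + at → t = (0 − 16.2) / -9.8 = 1.66 s
v² = v₀² + 2aΔx → Δx = (0² − 16.2²)/(2·-9.8) = 13.5 m

Phase 3 (free fall): v₀ = 0 m/s, a = -9.8 m/s².
Falls 33.8 m from rest: t = √(2·33.8/9.8) = 2.63 s; v = g·t = 25.7 m/s.
Total time = 2.50 + 1.66 + 2.63 = 6.78 s

6.78 s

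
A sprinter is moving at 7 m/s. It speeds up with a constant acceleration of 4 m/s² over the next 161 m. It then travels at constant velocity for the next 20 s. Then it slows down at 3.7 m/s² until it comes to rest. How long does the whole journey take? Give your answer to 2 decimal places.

Phase 1 (accelerating): v₀ = 7.00 m/s, a = 4 m/s².
v² = v₀² + 2aΔx = 7.00² + 2·4·161 = 1340 → v = 36.6 m/s
t = (v − v₀)/a = (36.6 − 7.00)/4 = 7.39 s

Phase 2 (constant speed): v₀ = 36.6 m/s, a = 0 m/s².
v = v₀ + at = 36.6 + (0)(20) = 36.6 m/s
Δx = v₀t + ½at² = 36.6·20 + 0.5·0·20² = 731 m

Phase 3 (decelerating): v₀ = 36.6 m/s, a = -3.7 m/s².
v = v₀ + at → t = (0 − 36.6) / -3.7 = 9.88 s
v² = v₀² + 2aΔx → Δx = (0² − 36.6²)/(2·-3.7) = 181 m
Total time = 7.39 + 20.0 + 9.88 = 37.3 s

37.27 s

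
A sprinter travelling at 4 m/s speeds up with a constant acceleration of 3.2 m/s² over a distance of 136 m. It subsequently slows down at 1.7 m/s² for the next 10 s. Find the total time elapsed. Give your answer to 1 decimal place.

18.1 s

Phase 1 (accelerating): v₀ = 4.00 m/s, a = 3.2 m/s².
v² = v₀² + 2aΔx = 4.00² + 2·3.2·136 = 886 → v = 29.8 m/s
t = (v − v₀)/a = (29.8 − 4.00)/3.2 = 8.05 s

Phase 2 (decelerating): v₀ = 29.8 m/s, a = -1.7 m/s².
v = v₀ + at = 29.8 + (-1.7)(10) = 12.8 m/s
Δx = v₀t + ½at² = 29.8·10 + 0.5·-1.7·10² = 213 m
Total time = 8.05 + 10.0 = 18.1 s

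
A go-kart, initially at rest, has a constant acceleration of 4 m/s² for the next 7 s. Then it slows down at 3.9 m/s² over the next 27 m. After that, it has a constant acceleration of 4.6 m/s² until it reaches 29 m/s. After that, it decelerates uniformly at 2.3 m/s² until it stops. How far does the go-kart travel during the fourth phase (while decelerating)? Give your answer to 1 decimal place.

Phase 1 (accelerating): v₀ = 0 m/s, a = 4 m/s².
v = v₀ + at = 0 + (4)(7) = 28.0 m/s
Δx = v₀t + ½at² = 0·7 + 0.5·4·7² = 98.0 m

Phase 2 (decelerating): v₀ = 28.0 m/s, a = -3.9 m/s².
v² = v₀² + 2aΔx = 28.0² + 2·-3.9·27 = 573 → v = 23.9 m/s
t = (v − v₀)/a = (23.9 − 28.0)/-3.9 = 1.04 s

Phase 3 (accelerating): v₀ = 23.9 m/s, a = 4.6 m/s².
v = v₀ + at → t = (29 − 23.9) / 4.6 = 1.10 s
v² = v₀² + 2aΔx → Δx = (29² − 23.9²)/(2·4.6) = 29.1 m

Phase 4 (decelerating): v₀ = 29.0 m/s, a = -2.3 m/s².
v = v₀ + at → t = (0 − 29.0) / -2.3 = 12.6 s
v² = v₀² + 2aΔx → Δx = (0² − 29.0²)/(2·-2.3) = 183 m
Distance in phase 4 = 183 m

182.8 m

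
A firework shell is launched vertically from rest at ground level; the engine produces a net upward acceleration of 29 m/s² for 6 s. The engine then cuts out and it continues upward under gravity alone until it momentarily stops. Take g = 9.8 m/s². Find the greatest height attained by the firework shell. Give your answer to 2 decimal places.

Phase 1 (powered ascent): v₀ = 0 m/s, a = 29 m/s².
v = v₀ + at = 0 + (29)(6) = 174 m/s
Δx = v₀t + ½at² = 0·6 + 0.5·29·6² = 522 m

Phase 2 (coasting upward): v₀ = 174 m/s, a = -9.8 m/s².
v = v₀ + at → t = (0 − 174) / -9.8 = 17.8 s
v² = v₀² + 2aΔx → Δx = (0² − 174²)/(2·-9.8) = 1540 m
Maximum height = 522 + 1540 = 2070 m

2066.69 m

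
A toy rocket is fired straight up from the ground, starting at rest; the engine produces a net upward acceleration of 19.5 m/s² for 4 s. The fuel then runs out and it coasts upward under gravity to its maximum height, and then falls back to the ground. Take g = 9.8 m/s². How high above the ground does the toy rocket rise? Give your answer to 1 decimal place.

466.4 m

Phase 1 (powered ascent): v₀ = 0 m/s, a = 19.5 m/s².
v = v₀ + at = 0 + (19.5)(4) = 78.0 m/s
Δx = v₀t + ½at² = 0·4 + 0.5·19.5·4² = 156 m

Phase 2 (coasting upward): v₀ = 78.0 m/s, a = -9.8 m/s².
v = v₀ + at → t = (0 − 78.0) / -9.8 = 7.96 s
v² = v₀² + 2aΔx → Δx = (0² − 78.0²)/(2·-9.8) = 310 m
Maximum height = 156 + 310 = 466 m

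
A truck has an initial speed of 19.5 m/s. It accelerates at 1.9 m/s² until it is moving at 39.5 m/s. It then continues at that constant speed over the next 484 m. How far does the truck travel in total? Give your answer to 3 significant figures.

795 m

Phase 1 (accelerating): v₀ = 19.5 m/s, a = 1.9 m/s².
v = v₀ + at → t = (39.5 − 19.5) / 1.9 = 10.5 s
v² = v₀² + 2aΔx → Δx = (39.5² − 19.5²)/(2·1.9) = 311 m

Phase 2 (constant speed): v₀ = 39.5 m/s, a = 0 m/s².
Constant speed: t = d/v = 484/39.5 = 12.3 s
Total distance = 311 + 484 = 795 m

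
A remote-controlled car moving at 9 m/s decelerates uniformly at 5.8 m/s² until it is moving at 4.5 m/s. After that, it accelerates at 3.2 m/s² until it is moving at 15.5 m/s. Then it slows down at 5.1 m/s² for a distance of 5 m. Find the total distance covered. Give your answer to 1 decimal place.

Phase 1 (decelerating): v₀ = 9.00 m/s, a = -5.8 m/s².
v = v₀ + at → t = (4.5 − 9.00) / -5.8 = 0.776 s
v² = v₀² + 2aΔx → Δx = (4.5² − 9.00²)/(2·-5.8) = 5.24 m

Phase 2 (accelerating): v₀ = 4.50 m/s, a = 3.2 m/s².
v = v₀ + at → t = (15.5 − 4.50) / 3.2 = 3.44 s
v² = v₀² + 2aΔx → Δx = (15.5² − 4.50²)/(2·3.2) = 34.4 m

Phase 3 (decelerating): v₀ = 15.5 m/s, a = -5.1 m/s².
v² = v₀² + 2aΔx = 15.5² + 2·-5.1·5 = 189 → v = 13.8 m/s
t = (v − v₀)/a = (13.8 − 15.5)/-5.1 = 0.342 s
Total distance = 5.24 + 34.4 + 5.00 = 44.6 m

44.6 m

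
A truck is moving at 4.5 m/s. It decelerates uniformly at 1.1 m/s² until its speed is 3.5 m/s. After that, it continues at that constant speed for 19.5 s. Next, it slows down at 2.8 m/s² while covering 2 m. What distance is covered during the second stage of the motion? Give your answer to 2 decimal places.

68.25 m

Phase 1 (decelerating): v₀ = 4.50 m/s, a = -1.1 m/s².
v = v₀ + at → t = (3.5 − 4.50) / -1.1 = 0.909 s
v² = v₀² + 2aΔx → Δx = (3.5² − 4.50²)/(2·-1.1) = 3.64 m

Phase 2 (constant speed): v₀ = 3.50 m/s, a = 0 m/s².
v = v₀ + at = 3.50 + (0)(19.5) = 3.50 m/s
Δx = v₀t + ½at² = 3.50·19.5 + 0.5·0·19.5² = 68.2 m
Distance in phase 2 = 68.2 m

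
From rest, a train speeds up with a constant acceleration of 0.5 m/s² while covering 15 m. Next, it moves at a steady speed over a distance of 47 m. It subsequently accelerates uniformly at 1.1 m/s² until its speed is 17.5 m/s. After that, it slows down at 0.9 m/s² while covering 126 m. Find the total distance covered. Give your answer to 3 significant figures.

Phase 1 (accelerating): v₀ = 0 m/s, a = 0.5 m/s².
v² = v₀² + 2aΔx = 0² + 2·0.5·15 = 15.0 → v = 3.87 m/s
t = (v − v₀)/a = (3.87 − 0)/0.5 = 7.75 s

Phase 2 (constant speed): v₀ = 3.87 m/s, a = 0 m/s².
Constant speed: t = d/v = 47/3.87 = 12.1 s

Phase 3 (accelerating): v₀ = 3.87 m/s, a = 1.1 m/s².
v = v₀ + at → t = (17.5 − 3.87) / 1.1 = 12.4 s
v² = v₀² + 2aΔx → Δx = (17.5² − 3.87²)/(2·1.1) = 132 m

Phase 4 (decelerating): v₀ = 17.5 m/s, a = -0.9 m/s².
v² = v₀² + 2aΔx = 17.5² + 2·-0.9·126 = 79.4 → v = 8.91 m/s
t = (v − v₀)/a = (8.91 − 17.5)/-0.9 = 9.54 s
Total distance = 15.0 + 47.0 + 132 + 126 = 320 m

320 m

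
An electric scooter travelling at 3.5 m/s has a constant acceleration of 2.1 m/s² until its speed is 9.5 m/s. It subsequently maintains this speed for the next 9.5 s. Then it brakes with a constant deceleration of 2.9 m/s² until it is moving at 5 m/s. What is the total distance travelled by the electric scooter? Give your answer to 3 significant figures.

120 m

Phase 1 (accelerating): v₀ = 3.50 m/s, a = 2.1 m/s².
v = v₀ + at → t = (9.5 − 3.50) / 2.1 = 2.86 s
v² = v₀² + 2aΔx → Δx = (9.5² − 3.50²)/(2·2.1) = 18.6 m

Phase 2 (constant speed): v₀ = 9.50 m/s, a = 0 m/s².
v = v₀ + at = 9.50 + (0)(9.5) = 9.50 m/s
Δx = v₀t + ½at² = 9.50·9.5 + 0.5·0·9.5² = 90.2 m

Phase 3 (decelerating): v₀ = 9.50 m/s, a = -2.9 m/s².
v = v₀ + at → t = (5 − 9.50) / -2.9 = 1.55 s
v² = v₀² + 2aΔx → Δx = (5² − 9.50²)/(2·-2.9) = 11.2 m
Total distance = 18.6 + 90.2 + 11.2 = 120 m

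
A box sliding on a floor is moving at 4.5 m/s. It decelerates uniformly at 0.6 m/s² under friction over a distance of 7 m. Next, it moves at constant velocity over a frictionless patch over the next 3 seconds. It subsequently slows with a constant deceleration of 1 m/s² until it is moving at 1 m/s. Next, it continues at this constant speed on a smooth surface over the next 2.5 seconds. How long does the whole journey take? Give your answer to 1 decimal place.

9.7 s

Phase 1 (decelerating): v₀ = 4.50 m/s, a = -0.6 m/s².
v² = v₀² + 2aΔx = 4.50² + 2·-0.6·7 = 11.8 → v = 3.44 m/s
t = (v − v₀)/a = (3.44 − 4.50)/-0.6 = 1.76 s

Phase 2 (constant speed): v₀ = 3.44 m/s, a = 0 m/s².
v = v₀ + at = 3.44 + (0)(3) = 3.44 m/s
Δx = v₀t + ½at² = 3.44·3 + 0.5·0·3² = 10.3 m

Phase 3 (decelerating): v₀ = 3.44 m/s, a = -1 m/s².
v = v₀ + at → t = (1 − 3.44) / -1 = 2.44 s
v² = v₀² + 2aΔx → Δx = (1² − 3.44²)/(2·-1) = 5.42 m

Phase 4 (constant speed): v₀ = 1.00 m/s, a = 0 m/s².
v = v₀ + at = 1.00 + (0)(2.5) = 1.00 m/s
Δx = v₀t + ½at² = 1.00·2.5 + 0.5·0·2.5² = 2.50 m
Total time = 1.76 + 3.00 + 2.44 + 2.50 = 9.71 s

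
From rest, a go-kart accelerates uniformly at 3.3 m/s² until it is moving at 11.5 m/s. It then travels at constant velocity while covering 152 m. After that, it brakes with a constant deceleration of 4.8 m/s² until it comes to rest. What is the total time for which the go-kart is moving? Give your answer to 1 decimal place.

Phase 1 (accelerating): v₀ = 0 m/s, a = 3.3 m/s².
v = v₀ + at → t = (11.5 − 0) / 3.3 = 3.48 s
v² = v₀² + 2aΔx → Δx = (11.5² − 0²)/(2·3.3) = 20.0 m

Phase 2 (constant speed): v₀ = 11.5 m/s, a = 0 m/s².
Constant speed: t = d/v = 152/11.5 = 13.2 s

Phase 3 (decelerating): v₀ = 11.5 m/s, a = -4.8 m/s².
v = v₀ + at → t = (0 − 11.5) / -4.8 = 2.40 s
v² = v₀² + 2aΔx → Δx = (0² − 11.5²)/(2·-4.8) = 13.8 m
Total time = 3.48 + 13.2 + 2.40 = 19.1 s

19.1 s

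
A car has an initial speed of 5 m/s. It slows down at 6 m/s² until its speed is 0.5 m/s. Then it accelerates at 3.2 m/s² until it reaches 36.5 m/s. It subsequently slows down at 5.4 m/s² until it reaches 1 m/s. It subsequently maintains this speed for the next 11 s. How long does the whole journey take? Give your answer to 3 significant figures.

Phase 1 (decelerating): v₀ = 5.00 m/s, a = -6 m/s².
v = v₀ + at → t = (0.5 − 5.00) / -6 = 0.750 s
v² = v₀² + 2aΔx → Δx = (0.5² − 5.00²)/(2·-6) = 2.06 m

Phase 2 (accelerating): v₀ = 0.500 m/s, a = 3.2 m/s².
v = v₀ + at → t = (36.5 − 0.500) / 3.2 = 11.2 s
v² = v₀² + 2aΔx → Δx = (36.5² − 0.500²)/(2·3.2) = 208 m

Phase 3 (decelerating): v₀ = 36.5 m/s, a = -5.4 m/s².
v = v₀ + at → t = (1 − 36.5) / -5.4 = 6.57 s
v² = v₀² + 2aΔx → Δx = (1² − 36.5²)/(2·-5.4) = 123 m

Phase 4 (constant speed): v₀ = 1.00 m/s, a = 0 m/s².
v = v₀ + at = 1.00 + (0)(11) = 1.00 m/s
Δx = v₀t + ½at² = 1.00·11 + 0.5·0·11² = 11.0 m
Total time = 0.750 + 11.2 + 6.57 + 11.0 = 29.6 s

29.6 s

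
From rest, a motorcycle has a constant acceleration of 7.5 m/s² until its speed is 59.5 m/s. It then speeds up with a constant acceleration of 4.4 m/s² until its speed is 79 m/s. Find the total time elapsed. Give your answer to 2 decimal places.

12.37 s

Phase 1 (accelerating): v₀ = 0 m/s, a = 7.5 m/s².
v = v₀ + at → t = (59.5 − 0) / 7.5 = 7.93 s
v² = v₀² + 2aΔx → Δx = (59.5² − 0²)/(2·7.5) = 236 m

Phase 2 (accelerating): v₀ = 59.5 m/s, a = 4.4 m/s².
v = v₀ + at → t = (79 − 59.5) / 4.4 = 4.43 s
v² = v₀² + 2aΔx → Δx = (79² − 59.5²)/(2·4.4) = 307 m
Total time = 7.93 + 4.43 = 12.4 s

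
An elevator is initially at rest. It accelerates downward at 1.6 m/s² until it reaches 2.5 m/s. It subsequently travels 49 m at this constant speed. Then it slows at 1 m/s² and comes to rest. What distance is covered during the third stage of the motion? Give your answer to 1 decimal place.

3.1 m

Phase 1 (accelerating): v₀ = 0 m/s, a = 1.6 m/s².
v = v₀ + at → t = (2.5 − 0) / 1.6 = 1.56 s
v² = v₀² + 2aΔx → Δx = (2.5² − 0²)/(2·1.6) = 1.95 m

Phase 2 (constant speed): v₀ = 2.50 m/s, a = 0 m/s².
Constant speed: t = d/v = 49/2.50 = 19.6 s

Phase 3 (decelerating): v₀ = 2.50 m/s, a = -1 m/s².
v = v₀ + at → t = (0 − 2.50) / -1 = 2.50 s
v² = v₀² + 2aΔx → Δx = (0² − 2.50²)/(2·-1) = 3.12 m
Distance in phase 3 = 3.12 m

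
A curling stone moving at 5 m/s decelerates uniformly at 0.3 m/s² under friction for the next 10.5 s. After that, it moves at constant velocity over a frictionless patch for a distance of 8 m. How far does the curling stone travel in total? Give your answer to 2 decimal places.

Phase 1 (decelerating): v₀ = 5.00 m/s, a = -0.3 m/s².
v = v₀ + at = 5.00 + (-0.3)(10.5) = 1.85 m/s
Δx = v₀t + ½at² = 5.00·10.5 + 0.5·-0.3·10.5² = 36.0 m

Phase 2 (constant speed): v₀ = 1.85 m/s, a = 0 m/s².
Constant speed: t = d/v = 8/1.85 = 4.32 s
Total distance = 36.0 + 8.00 = 44.0 m

43.96 m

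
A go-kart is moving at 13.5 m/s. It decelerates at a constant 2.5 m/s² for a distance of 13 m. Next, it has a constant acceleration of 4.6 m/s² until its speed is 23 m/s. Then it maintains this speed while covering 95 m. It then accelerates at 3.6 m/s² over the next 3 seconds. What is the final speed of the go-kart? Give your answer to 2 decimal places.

Phase 1 (decelerating): v₀ = 13.5 m/s, a = -2.5 m/s².
v² = v₀² + 2aΔx = 13.5² + 2·-2.5·13 = 117 → v = 10.8 m/s
t = (v − v₀)/a = (10.8 − 13.5)/-2.5 = 1.07 s

Phase 2 (accelerating): v₀ = 10.8 m/s, a = 4.6 m/s².
v = v₀ + at → t = (23 − 10.8) / 4.6 = 2.65 s
v² = v₀² + 2aΔx → Δx = (23² − 10.8²)/(2·4.6) = 44.8 m

Phase 3 (constant speed): v₀ = 23.0 m/s, a = 0 m/s².
Constant speed: t = d/v = 95/23.0 = 4.13 s

Phase 4 (accelerating): v₀ = 23.0 m/s, a = 3.6 m/s².
v = v₀ + at = 23.0 + (3.6)(3) = 33.8 m/s
Δx = v₀t + ½at² = 23.0·3 + 0.5·3.6·3² = 85.2 m
Final speed = 33.8 m/s

33.80 m/s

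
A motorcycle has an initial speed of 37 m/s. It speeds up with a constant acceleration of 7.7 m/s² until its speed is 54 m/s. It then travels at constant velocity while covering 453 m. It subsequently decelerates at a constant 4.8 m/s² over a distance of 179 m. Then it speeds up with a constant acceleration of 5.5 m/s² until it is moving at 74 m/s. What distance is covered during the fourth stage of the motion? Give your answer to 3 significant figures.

389 m

Phase 1 (accelerating): v₀ = 37.0 m/s, a = 7.7 m/s².
v = v₀ + at → t = (54 − 37.0) / 7.7 = 2.21 s
v² = v₀² + 2aΔx → Δx = (54² − 37.0²)/(2·7.7) = 100 m

Phase 2 (constant speed): v₀ = 54.0 m/s, a = 0 m/s².
Constant speed: t = d/v = 453/54.0 = 8.39 s

Phase 3 (decelerating): v₀ = 54.0 m/s, a = -4.8 m/s².
v² = v₀² + 2aΔx = 54.0² + 2·-4.8·179 = 1200 → v = 34.6 m/s
t = (v − v₀)/a = (34.6 − 54.0)/-4.8 = 4.04 s

Phase 4 (accelerating): v₀ = 34.6 m/s, a = 5.5 m/s².
v = v₀ + at → t = (74 − 34.6) / 5.5 = 7.16 s
v² = v₀² + 2aΔx → Δx = (74² − 34.6²)/(2·5.5) = 389 m
Distance in phase 4 = 389 m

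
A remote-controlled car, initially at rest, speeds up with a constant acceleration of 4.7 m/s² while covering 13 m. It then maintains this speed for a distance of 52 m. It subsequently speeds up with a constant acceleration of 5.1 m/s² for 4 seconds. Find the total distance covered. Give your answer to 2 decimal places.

Phase 1 (accelerating): v₀ = 0 m/s, a = 4.7 m/s².
v² = v₀² + 2aΔx = 0² + 2·4.7·13 = 122 → v = 11.1 m/s
t = (v − v₀)/a = (11.1 − 0)/4.7 = 2.35 s

Phase 2 (constant speed): v₀ = 11.1 m/s, a = 0 m/s².
Constant speed: t = d/v = 52/11.1 = 4.70 s

Phase 3 (accelerating): v₀ = 11.1 m/s, a = 5.1 m/s².
v = v₀ + at = 11.1 + (5.1)(4) = 31.5 m/s
Δx = v₀t + ½at² = 11.1·4 + 0.5·5.1·4² = 85.0 m
Total distance = 13.0 + 52.0 + 85.0 = 150 m

150.02 m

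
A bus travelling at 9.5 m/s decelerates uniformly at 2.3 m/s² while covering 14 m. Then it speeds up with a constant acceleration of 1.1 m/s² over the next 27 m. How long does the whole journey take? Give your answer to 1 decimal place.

Phase 1 (decelerating): v₀ = 9.50 m/s, a = -2.3 m/s².
v² = v₀² + 2aΔx = 9.50² + 2·-2.3·14 = 25.9 → v = 5.08 m/s
t = (v − v₀)/a = (5.08 − 9.50)/-2.3 = 1.92 s

Phase 2 (accelerating): v₀ = 5.08 m/s, a = 1.1 m/s².
v² = v₀² + 2aΔx = 5.08² + 2·1.1·27 = 85.3 → v = 9.23 m/s
t = (v − v₀)/a = (9.23 − 5.08)/1.1 = 3.77 s
Total time = 1.92 + 3.77 = 5.69 s

5.7 s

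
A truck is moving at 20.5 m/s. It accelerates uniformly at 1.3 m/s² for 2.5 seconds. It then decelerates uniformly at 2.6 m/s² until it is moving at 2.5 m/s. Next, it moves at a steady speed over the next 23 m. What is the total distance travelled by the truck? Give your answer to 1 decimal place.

185.6 m

Phase 1 (accelerating): v₀ = 20.5 m/s, a = 1.3 m/s².
v = v₀ + at = 20.5 + (1.3)(2.5) = 23.8 m/s
Δx = v₀t + ½at² = 20.5·2.5 + 0.5·1.3·2.5² = 55.3 m

Phase 2 (decelerating): v₀ = 23.8 m/s, a = -2.6 m/s².
v = v₀ + at → t = (2.5 − 23.8) / -2.6 = 8.17 s
v² = v₀² + 2aΔx → Δx = (2.5² − 23.8²)/(2·-2.6) = 107 m

Phase 3 (constant speed): v₀ = 2.50 m/s, a = 0 m/s².
Constant speed: t = d/v = 23/2.50 = 9.20 s
Total distance = 55.3 + 107 + 23.0 = 186 m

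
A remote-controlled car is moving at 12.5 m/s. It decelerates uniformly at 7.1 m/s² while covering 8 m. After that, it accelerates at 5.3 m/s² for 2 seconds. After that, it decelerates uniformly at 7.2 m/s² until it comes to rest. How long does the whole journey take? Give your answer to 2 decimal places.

Phase 1 (decelerating): v₀ = 12.5 m/s, a = -7.1 m/s².
v² = v₀² + 2aΔx = 12.5² + 2·-7.1·8 = 42.7 → v = 6.53 m/s
t = (v − v₀)/a = (6.53 − 12.5)/-7.1 = 0.841 s

Phase 2 (accelerating): v₀ = 6.53 m/s, a = 5.3 m/s².
v = v₀ + at = 6.53 + (5.3)(2) = 17.1 m/s
Δx = v₀t + ½at² = 6.53·2 + 0.5·5.3·2² = 23.7 m

Phase 3 (decelerating): v₀ = 17.1 m/s, a = -7.2 m/s².
v = v₀ + at → t = (0 − 17.1) / -7.2 = 2.38 s
v² = v₀² + 2aΔx → Δx = (0² − 17.1²)/(2·-7.2) = 20.4 m
Total time = 0.841 + 2.00 + 2.38 = 5.22 s

5.22 s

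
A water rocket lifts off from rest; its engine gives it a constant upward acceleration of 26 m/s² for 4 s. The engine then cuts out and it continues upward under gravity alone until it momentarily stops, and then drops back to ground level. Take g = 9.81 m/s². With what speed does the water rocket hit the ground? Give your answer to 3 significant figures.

122 m/s

Phase 1 (powered ascent): v₀ = 0 m/s, a = 26 m/s².
v = v₀ + at = 0 + (26)(4) = 104 m/s
Δx = v₀t + ½at² = 0·4 + 0.5·26·4² = 208 m

Phase 2 (coasting upward): v₀ = 104 m/s, a = -9.81 m/s².
v = v₀ + at → t = (0 − 104) / -9.81 = 10.6 s
v² = v₀² + 2aΔx → Δx = (0² − 104²)/(2·-9.81) = 551 m

Phase 3 (free fall): v₀ = 0 m/s, a = -9.81 m/s².
Falls 759 m from rest: t = √(2·759/9.81) = 12.4 s; v = g·t = 122 m/s.
Impact speed = 122 m/s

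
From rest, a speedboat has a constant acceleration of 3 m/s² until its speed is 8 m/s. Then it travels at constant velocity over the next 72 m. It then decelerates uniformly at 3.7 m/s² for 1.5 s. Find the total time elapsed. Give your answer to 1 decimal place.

Phase 1 (accelerating): v₀ = 0 m/s, a = 3 m/s².
v = v₀ + at → t = (8 − 0) / 3 = 2.67 s
v² = v₀² + 2aΔx → Δx = (8² − 0²)/(2·3) = 10.7 m

Phase 2 (constant speed): v₀ = 8.00 m/s, a = 0 m/s².
Constant speed: t = d/v = 72/8.00 = 9.00 s

Phase 3 (decelerating): v₀ = 8.00 m/s, a = -3.7 m/s².
v = v₀ + at = 8.00 + (-3.7)(1.5) = 2.45 m/s
Δx = v₀t + ½at² = 8.00·1.5 + 0.5·-3.7·1.5² = 7.84 m
Total time = 2.67 + 9.00 + 1.50 = 13.2 s

13.2 s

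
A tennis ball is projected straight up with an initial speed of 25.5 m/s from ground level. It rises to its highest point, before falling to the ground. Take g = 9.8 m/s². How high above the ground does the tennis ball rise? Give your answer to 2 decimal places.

Phase 1 (rising): v₀ = 25.5 m/s, a = -9.8 m/s².
v = v₀ + at → t = (0 − 25.5) / -9.8 = 2.60 s
v² = v₀² + 2aΔx → Δx = (0² − 25.5²)/(2·-9.8) = 33.2 m
Maximum height = 33.2 m

33.18 m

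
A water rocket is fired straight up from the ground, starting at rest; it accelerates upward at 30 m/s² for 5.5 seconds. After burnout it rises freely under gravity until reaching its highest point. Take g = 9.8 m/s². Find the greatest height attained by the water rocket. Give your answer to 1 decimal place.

Phase 1 (powered ascent): v₀ = 0 m/s, a = 30 m/s².
v = v₀ + at = 0 + (30)(5.5) = 165 m/s
Δx = v₀t + ½at² = 0·5.5 + 0.5·30·5.5² = 454 m

Phase 2 (coasting upward): v₀ = 165 m/s, a = -9.8 m/s².
v = v₀ + at → t = (0 − 165) / -9.8 = 16.8 s
v² = v₀² + 2aΔx → Δx = (0² − 165²)/(2·-9.8) = 1390 m
Maximum height = 454 + 1390 = 1840 m

1842.8 m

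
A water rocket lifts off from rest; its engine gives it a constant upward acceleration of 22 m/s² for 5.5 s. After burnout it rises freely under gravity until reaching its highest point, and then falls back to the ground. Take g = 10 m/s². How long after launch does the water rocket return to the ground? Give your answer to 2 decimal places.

Phase 1 (powered ascent): v₀ = 0 m/s, a = 22 m/s².
v = v₀ + at = 0 + (22)(5.5) = 121 m/s
Δx = v₀t + ½at² = 0·5.5 + 0.5·22·5.5² = 333 m

Phase 2 (coasting upward): v₀ = 121 m/s, a = -10 m/s².
v = v₀ + at → t = (0 − 121) / -10 = 12.1 s
v² = v₀² + 2aΔx → Δx = (0² − 121²)/(2·-10) = 732 m

Phase 3 (free fall): v₀ = 0 m/s, a = -10 m/s².
Falls 1060 m from rest: t = √(2·1060/10) = 14.6 s; v = g·t = 146 m/s.
Total time = 5.50 + 12.1 + 14.6 = 32.2 s

32.19 s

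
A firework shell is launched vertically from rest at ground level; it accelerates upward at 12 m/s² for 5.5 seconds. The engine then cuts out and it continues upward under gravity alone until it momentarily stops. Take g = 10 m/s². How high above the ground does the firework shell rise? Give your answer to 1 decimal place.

Phase 1 (powered ascent): v₀ = 0 m/s, a = 12 m/s².
v = v₀ + at = 0 + (12)(5.5) = 66.0 m/s
Δx = v₀t + ½at² = 0·5.5 + 0.5·12·5.5² = 182 m

Phase 2 (coasting upward): v₀ = 66.0 m/s, a = -10 m/s².
v = v₀ + at → t = (0 − 66.0) / -10 = 6.60 s
v² = v₀² + 2aΔx → Δx = (0² − 66.0²)/(2·-10) = 218 m
Maximum height = 182 + 218 = 399 m

399.3 m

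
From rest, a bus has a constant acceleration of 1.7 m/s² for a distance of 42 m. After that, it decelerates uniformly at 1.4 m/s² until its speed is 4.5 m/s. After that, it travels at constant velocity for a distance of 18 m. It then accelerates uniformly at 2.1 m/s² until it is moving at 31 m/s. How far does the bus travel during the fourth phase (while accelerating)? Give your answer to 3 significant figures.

224 m

Phase 1 (accelerating): v₀ = 0 m/s, a = 1.7 m/s².
v² = v₀² + 2aΔx = 0² + 2·1.7·42 = 143 → v = 11.9 m/s
t = (v − v₀)/a = (11.9 − 0)/1.7 = 7.03 s

Phase 2 (decelerating): v₀ = 11.9 m/s, a = -1.4 m/s².
v = v₀ + at → t = (4.5 − 11.9) / -1.4 = 5.32 s
v² = v₀² + 2aΔx → Δx = (4.5² − 11.9²)/(2·-1.4) = 43.8 m

Phase 3 (constant speed): v₀ = 4.50 m/s, a = 0 m/s².
Constant speed: t = d/v = 18/4.50 = 4.00 s

Phase 4 (accelerating): v₀ = 4.50 m/s, a = 2.1 m/s².
v = v₀ + at → t = (31 − 4.50) / 2.1 = 12.6 s
v² = v₀² + 2aΔx → Δx = (31² − 4.50²)/(2·2.1) = 224 m
Distance in phase 4 = 224 m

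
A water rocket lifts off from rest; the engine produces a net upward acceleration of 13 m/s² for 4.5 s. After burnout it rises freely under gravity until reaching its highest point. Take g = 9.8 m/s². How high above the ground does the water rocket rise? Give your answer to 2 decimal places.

Phase 1 (powered ascent): v₀ = 0 m/s, a = 13 m/s².
v = v₀ + at = 0 + (13)(4.5) = 58.5 m/s
Δx = v₀t + ½at² = 0·4.5 + 0.5·13·4.5² = 132 m

Phase 2 (coasting upward): v₀ = 58.5 m/s, a = -9.8 m/s².
v = v₀ + at → t = (0 − 58.5) / -9.8 = 5.97 s
v² = v₀² + 2aΔx → Δx = (0² − 58.5²)/(2·-9.8) = 175 m
Maximum height = 132 + 175 = 306 m

306.23 m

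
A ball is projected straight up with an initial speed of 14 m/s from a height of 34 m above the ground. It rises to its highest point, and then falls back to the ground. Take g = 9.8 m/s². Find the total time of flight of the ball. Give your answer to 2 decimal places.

4.43 s

Phase 1 (rising): v₀ = 14.0 m/s, a = -9.8 m/s².
v = v₀ + at → t = (0 − 14.0) / -9.8 = 1.43 s
v² = v₀² + 2aΔx → Δx = (0² − 14.0²)/(2·-9.8) = 10.0 m

Phase 2 (falling): v₀ = 0 m/s, a = -9.8 m/s².
Falls 44.0 m from rest: t = √(2·44.0/9.8) = 3.00 s; v = g·t = 29.4 m/s.
Total time = 1.43 + 3.00 = 4.43 s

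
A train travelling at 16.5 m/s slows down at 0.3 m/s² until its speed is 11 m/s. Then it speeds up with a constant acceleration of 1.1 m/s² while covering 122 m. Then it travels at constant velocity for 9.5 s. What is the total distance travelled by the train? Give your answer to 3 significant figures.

Phase 1 (decelerating): v₀ = 16.5 m/s, a = -0.3 m/s².
v = v₀ + at → t = (11 − 16.5) / -0.3 = 18.3 s
v² = v₀² + 2aΔx → Δx = (11² − 16.5²)/(2·-0.3) = 252 m

Phase 2 (accelerating): v₀ = 11.0 m/s, a = 1.1 m/s².
v² = v₀² + 2aΔx = 11.0² + 2·1.1·122 = 389 → v = 19.7 m/s
t = (v − v₀)/a = (19.7 − 11.0)/1.1 = 7.94 s

Phase 3 (constant speed): v₀ = 19.7 m/s, a = 0 m/s².
v = v₀ + at = 19.7 + (0)(9.5) = 19.7 m/s
Δx = v₀t + ½at² = 19.7·9.5 + 0.5·0·9.5² = 187 m
Total distance = 252 + 122 + 187 = 562 m

562 m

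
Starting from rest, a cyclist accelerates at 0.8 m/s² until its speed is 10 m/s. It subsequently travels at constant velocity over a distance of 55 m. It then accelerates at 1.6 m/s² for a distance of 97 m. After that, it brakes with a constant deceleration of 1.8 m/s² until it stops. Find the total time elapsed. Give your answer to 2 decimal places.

35.67 s

Phase 1 (accelerating): v₀ = 0 m/s, a = 0.8 m/s².
v = v₀ + at → t = (10 − 0) / 0.8 = 12.5 s
v² = v₀² + 2aΔx → Δx = (10² − 0²)/(2·0.8) = 62.5 m

Phase 2 (constant speed): v₀ = 10.0 m/s, a = 0 m/s².
Constant speed: t = d/v = 55/10.0 = 5.50 s

Phase 3 (accelerating): v₀ = 10.0 m/s, a = 1.6 m/s².
v² = v₀² + 2aΔx = 10.0² + 2·1.6·97 = 410 → v = 20.3 m/s
t = (v − v₀)/a = (20.3 − 10.0)/1.6 = 6.41 s

Phase 4 (decelerating): v₀ = 20.3 m/s, a = -1.8 m/s².
v = v₀ + at → t = (0 − 20.3) / -1.8 = 11.3 s
v² = v₀² + 2aΔx → Δx = (0² − 20.3²)/(2·-1.8) = 114 m
Total time = 12.5 + 5.50 + 6.41 + 11.3 = 35.7 s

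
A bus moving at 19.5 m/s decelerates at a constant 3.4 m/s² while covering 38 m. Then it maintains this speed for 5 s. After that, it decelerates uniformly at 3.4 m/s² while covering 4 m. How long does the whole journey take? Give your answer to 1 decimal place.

7.9 s

Phase 1 (decelerating): v₀ = 19.5 m/s, a = -3.4 m/s².
v² = v₀² + 2aΔx = 19.5² + 2·-3.4·38 = 122 → v = 11.0 m/s
t = (v − v₀)/a = (11.0 − 19.5)/-3.4 = 2.49 s

Phase 2 (constant speed): v₀ = 11.0 m/s, a = 0 m/s².
v = v₀ + at = 11.0 + (0)(5) = 11.0 m/s
Δx = v₀t + ½at² = 11.0·5 + 0.5·0·5² = 55.2 m

Phase 3 (decelerating): v₀ = 11.0 m/s, a = -3.4 m/s².
v² = v₀² + 2aΔx = 11.0² + 2·-3.4·4 = 94.7 → v = 9.73 m/s
t = (v − v₀)/a = (9.73 − 11.0)/-3.4 = 0.385 s
Total time = 2.49 + 5.00 + 0.385 = 7.87 s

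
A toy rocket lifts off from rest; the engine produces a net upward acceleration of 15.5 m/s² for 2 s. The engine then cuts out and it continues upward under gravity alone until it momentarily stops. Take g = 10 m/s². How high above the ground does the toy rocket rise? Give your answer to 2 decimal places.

Phase 1 (powered ascent): v₀ = 0 m/s, a = 15.5 m/s².
v = v₀ + at = 0 + (15.5)(2) = 31.0 m/s
Δx = v₀t + ½at² = 0·2 + 0.5·15.5·2² = 31.0 m

Phase 2 (coasting upward): v₀ = 31.0 m/s, a = -10 m/s².
v = v₀ + at → t = (0 − 31.0) / -10 = 3.10 s
v² = v₀² + 2aΔx → Δx = (0² − 31.0²)/(2·-10) = 48.0 m
Maximum height = 31.0 + 48.0 = 79.0 m

79.05 m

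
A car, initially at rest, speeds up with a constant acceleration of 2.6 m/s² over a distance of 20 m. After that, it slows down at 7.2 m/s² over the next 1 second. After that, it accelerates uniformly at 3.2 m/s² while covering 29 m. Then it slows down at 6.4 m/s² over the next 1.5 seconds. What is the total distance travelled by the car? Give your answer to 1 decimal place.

Phase 1 (accelerating): v₀ = 0 m/s, a = 2.6 m/s².
v² = v₀² + 2aΔx = 0² + 2·2.6·20 = 104 → v = 10.2 m/s
t = (v − v₀)/a = (10.2 − 0)/2.6 = 3.92 s

Phase 2 (decelerating): v₀ = 10.2 m/s, a = -7.2 m/s².
v = v₀ + at = 10.2 + (-7.2)(1) = 3.00 m/s
Δx = v₀t + ½at² = 10.2·1 + 0.5·-7.2·1² = 6.60 m

Phase 3 (accelerating): v₀ = 3.00 m/s, a = 3.2 m/s².
v² = v₀² + 2aΔx = 3.00² + 2·3.2·29 = 195 → v = 13.9 m/s
t = (v − v₀)/a = (13.9 − 3.00)/3.2 = 3.42 s

Phase 4 (decelerating): v₀ = 13.9 m/s, a = -6.4 m/s².
v = v₀ + at = 13.9 + (-6.4)(1.5) = 4.35 m/s
Δx = v₀t + ½at² = 13.9·1.5 + 0.5·-6.4·1.5² = 13.7 m
Total distance = 20.0 + 6.60 + 29.0 + 13.7 = 69.3 m

69.3 m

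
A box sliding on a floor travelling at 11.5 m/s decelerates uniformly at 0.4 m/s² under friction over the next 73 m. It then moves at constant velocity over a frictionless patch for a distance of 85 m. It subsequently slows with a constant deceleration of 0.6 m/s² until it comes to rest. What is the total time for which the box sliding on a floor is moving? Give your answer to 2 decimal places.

Phase 1 (decelerating): v₀ = 11.5 m/s, a = -0.4 m/s².
v² = v₀² + 2aΔx = 11.5² + 2·-0.4·73 = 73.8 → v = 8.59 m/s
t = (v − v₀)/a = (8.59 − 11.5)/-0.4 = 7.27 s

Phase 2 (constant speed): v₀ = 8.59 m/s, a = 0 m/s².
Constant speed: t = d/v = 85/8.59 = 9.89 s

Phase 3 (decelerating): v₀ = 8.59 m/s, a = -0.6 m/s².
v = v₀ + at → t = (0 − 8.59) / -0.6 = 14.3 s
v² = v₀² + 2aΔx → Δx = (0² − 8.59²)/(2·-0.6) = 61.5 m
Total time = 7.27 + 9.89 + 14.3 = 31.5 s

31.48 s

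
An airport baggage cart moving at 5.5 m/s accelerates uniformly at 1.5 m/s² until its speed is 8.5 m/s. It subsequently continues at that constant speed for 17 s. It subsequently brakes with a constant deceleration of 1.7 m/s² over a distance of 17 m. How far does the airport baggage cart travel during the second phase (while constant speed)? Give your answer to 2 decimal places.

Phase 1 (accelerating): v₀ = 5.50 m/s, a = 1.5 m/s².
v = v₀ + at → t = (8.5 − 5.50) / 1.5 = 2.00 s
v² = v₀² + 2aΔx → Δx = (8.5² − 5.50²)/(2·1.5) = 14.0 m

Phase 2 (constant speed): v₀ = 8.50 m/s, a = 0 m/s².
v = v₀ + at = 8.50 + (0)(17) = 8.50 m/s
Δx = v₀t + ½at² = 8.50·17 + 0.5·0·17² = 144 m
Distance in phase 2 = 144 m

144.50 m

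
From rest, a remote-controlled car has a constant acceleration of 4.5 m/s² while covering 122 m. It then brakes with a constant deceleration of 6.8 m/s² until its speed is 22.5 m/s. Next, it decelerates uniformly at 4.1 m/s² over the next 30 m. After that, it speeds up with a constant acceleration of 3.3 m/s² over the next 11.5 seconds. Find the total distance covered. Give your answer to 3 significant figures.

Phase 1 (accelerating): v₀ = 0 m/s, a = 4.5 m/s².
v² = v₀² + 2aΔx = 0² + 2·4.5·122 = 1100 → v = 33.1 m/s
t = (v − v₀)/a = (33.1 − 0)/4.5 = 7.36 s

Phase 2 (decelerating): v₀ = 33.1 m/s, a = -6.8 m/s².
v = v₀ + at → t = (22.5 − 33.1) / -6.8 = 1.56 s
v² = v₀² + 2aΔx → Δx = (22.5² − 33.1²)/(2·-6.8) = 43.5 m

Phase 3 (decelerating): v₀ = 22.5 m/s, a = -4.1 m/s².
v² = v₀² + 2aΔx = 22.5² + 2·-4.1·30 = 260 → v = 16.1 m/s
t = (v − v₀)/a = (16.1 − 22.5)/-4.1 = 1.55 s

Phase 4 (accelerating): v₀ = 16.1 m/s, a = 3.3 m/s².
v = v₀ + at = 16.1 + (3.3)(11.5) = 54.1 m/s
Δx = v₀t + ½at² = 16.1·11.5 + 0.5·3.3·11.5² = 404 m
Total distance = 122 + 43.5 + 30.0 + 404 = 599 m

599 m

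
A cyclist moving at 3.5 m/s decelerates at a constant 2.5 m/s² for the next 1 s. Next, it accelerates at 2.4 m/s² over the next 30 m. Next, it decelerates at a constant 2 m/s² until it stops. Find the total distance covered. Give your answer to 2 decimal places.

Phase 1 (decelerating): v₀ = 3.50 m/s, a = -2.5 m/s².
v = v₀ + at = 3.50 + (-2.5)(1) = 1.00 m/s
Δx = v₀t + ½at² = 3.50·1 + 0.5·-2.5·1² = 2.25 m

Phase 2 (accelerating): v₀ = 1.00 m/s, a = 2.4 m/s².
v² = v₀² + 2aΔx = 1.00² + 2·2.4·30 = 145 → v = 12.0 m/s
t = (v − v₀)/a = (12.0 − 1.00)/2.4 = 4.60 s

Phase 3 (decelerating): v₀ = 12.0 m/s, a = -2 m/s².
v = v₀ + at → t = (0 − 12.0) / -2 = 6.02 s
v² = v₀² + 2aΔx → Δx = (0² − 12.0²)/(2·-2) = 36.2 m
Total distance = 2.25 + 30.0 + 36.2 = 68.5 m

68.50 m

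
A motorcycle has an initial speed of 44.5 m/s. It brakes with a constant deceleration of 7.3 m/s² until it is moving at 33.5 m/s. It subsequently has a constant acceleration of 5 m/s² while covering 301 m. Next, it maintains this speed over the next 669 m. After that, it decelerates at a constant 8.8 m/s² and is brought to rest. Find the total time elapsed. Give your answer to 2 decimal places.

25.38 s

Phase 1 (decelerating): v₀ = 44.5 m/s, a = -7.3 m/s².
v = v₀ + at → t = (33.5 − 44.5) / -7.3 = 1.51 s
v² = v₀² + 2aΔx → Δx = (33.5² − 44.5²)/(2·-7.3) = 58.8 m

Phase 2 (accelerating): v₀ = 33.5 m/s, a = 5 m/s².
v² = v₀² + 2aΔx = 33.5² + 2·5·301 = 4130 → v = 64.3 m/s
t = (v − v₀)/a = (64.3 − 33.5)/5 = 6.16 s

Phase 3 (constant speed): v₀ = 64.3 m/s, a = 0 m/s².
Constant speed: t = d/v = 669/64.3 = 10.4 s

Phase 4 (decelerating): v₀ = 64.3 m/s, a = -8.8 m/s².
v = v₀ + at → t = (0 − 64.3) / -8.8 = 7.30 s
v² = v₀² + 2aΔx → Δx = (0² − 64.3²)/(2·-8.8) = 235 m
Total time = 1.51 + 6.16 + 10.4 + 7.30 = 25.4 s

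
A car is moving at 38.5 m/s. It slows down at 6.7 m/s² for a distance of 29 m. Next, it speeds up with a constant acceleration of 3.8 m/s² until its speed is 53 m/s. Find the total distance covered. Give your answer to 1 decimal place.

254.7 m

Phase 1 (decelerating): v₀ = 38.5 m/s, a = -6.7 m/s².
v² = v₀² + 2aΔx = 38.5² + 2·-6.7·29 = 1090 → v = 33.1 m/s
t = (v − v₀)/a = (33.1 − 38.5)/-6.7 = 0.810 s

Phase 2 (accelerating): v₀ = 33.1 m/s, a = 3.8 m/s².
v = v₀ + at → t = (53 − 33.1) / 3.8 = 5.24 s
v² = v₀² + 2aΔx → Δx = (53² − 33.1²)/(2·3.8) = 226 m
Total distance = 29.0 + 226 = 255 m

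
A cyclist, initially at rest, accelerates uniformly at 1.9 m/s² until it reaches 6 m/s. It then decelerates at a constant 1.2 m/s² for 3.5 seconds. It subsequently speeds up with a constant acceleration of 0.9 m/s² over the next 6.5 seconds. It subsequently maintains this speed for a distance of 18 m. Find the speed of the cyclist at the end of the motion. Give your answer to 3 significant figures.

Phase 1 (accelerating): v₀ = 0 m/s, a = 1.9 m/s².
v = v₀ + at → t = (6 − 0) / 1.9 = 3.16 s
v² = v₀² + 2aΔx → Δx = (6² − 0²)/(2·1.9) = 9.47 m

Phase 2 (decelerating): v₀ = 6.00 m/s, a = -1.2 m/s².
v = v₀ + at = 6.00 + (-1.2)(3.5) = 1.80 m/s
Δx = v₀t + ½at² = 6.00·3.5 + 0.5·-1.2·3.5² = 13.6 m

Phase 3 (accelerating): v₀ = 1.80 m/s, a = 0.9 m/s².
v = v₀ + at = 1.80 + (0.9)(6.5) = 7.65 m/s
Δx = v₀t + ½at² = 1.80·6.5 + 0.5·0.9·6.5² = 30.7 m

Phase 4 (constant speed): v₀ = 7.65 m/s, a = 0 m/s².
Constant speed: t = d/v = 18/7.65 = 2.35 s
Final speed = 7.65 m/s

7.65 m/s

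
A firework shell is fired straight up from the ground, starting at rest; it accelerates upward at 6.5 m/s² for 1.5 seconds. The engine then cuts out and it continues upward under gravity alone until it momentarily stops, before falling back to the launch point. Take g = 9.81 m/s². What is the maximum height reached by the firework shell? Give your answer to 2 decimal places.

Phase 1 (powered ascent): v₀ = 0 m/s, a = 6.5 m/s².
v = v₀ + at = 0 + (6.5)(1.5) = 9.75 m/s
Δx = v₀t + ½at² = 0·1.5 + 0.5·6.5·1.5² = 7.31 m

Phase 2 (coasting upward): v₀ = 9.75 m/s, a = -9.81 m/s².
v = v₀ + at → t = (0 − 9.75) / -9.81 = 0.994 s
v² = v₀² + 2aΔx → Δx = (0² − 9.75²)/(2·-9.81) = 4.85 m
Maximum height = 7.31 + 4.85 = 12.2 m

12.16 m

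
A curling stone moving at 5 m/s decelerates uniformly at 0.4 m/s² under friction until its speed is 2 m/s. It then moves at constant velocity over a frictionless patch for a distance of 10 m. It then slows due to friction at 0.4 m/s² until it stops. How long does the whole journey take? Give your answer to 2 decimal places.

Phase 1 (decelerating): v₀ = 5.00 m/s, a = -0.4 m/s².
v = v₀ + at → t = (2 − 5.00) / -0.4 = 7.50 s
v² = v₀² + 2aΔx → Δx = (2² − 5.00²)/(2·-0.4) = 26.2 m

Phase 2 (constant speed): v₀ = 2.00 m/s, a = 0 m/s².
Constant speed: t = d/v = 10/2.00 = 5.00 s

Phase 3 (decelerating): v₀ = 2.00 m/s, a = -0.4 m/s².
v = v₀ + at → t = (0 − 2.00) / -0.4 = 5.00 s
v² = v₀² + 2aΔx → Δx = (0² − 2.00²)/(2·-0.4) = 5.00 m
Total time = 7.50 + 5.00 + 5.00 = 17.5 s

17.50 s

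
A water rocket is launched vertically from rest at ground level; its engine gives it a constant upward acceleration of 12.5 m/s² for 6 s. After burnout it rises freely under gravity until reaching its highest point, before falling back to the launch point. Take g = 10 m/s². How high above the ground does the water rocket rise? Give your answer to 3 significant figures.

Phase 1 (powered ascent): v₀ = 0 m/s, a = 12.5 m/s².
v = v₀ + at = 0 + (12.5)(6) = 75.0 m/s
Δx = v₀t + ½at² = 0·6 + 0.5·12.5·6² = 225 m

Phase 2 (coasting upward): v₀ = 75.0 m/s, a = -10 m/s².
v = v₀ + at → t = (0 − 75.0) / -10 = 7.50 s
v² = v₀² + 2aΔx → Δx = (0² − 75.0²)/(2·-10) = 281 m
Maximum height = 225 + 281 = 506 m

506 m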